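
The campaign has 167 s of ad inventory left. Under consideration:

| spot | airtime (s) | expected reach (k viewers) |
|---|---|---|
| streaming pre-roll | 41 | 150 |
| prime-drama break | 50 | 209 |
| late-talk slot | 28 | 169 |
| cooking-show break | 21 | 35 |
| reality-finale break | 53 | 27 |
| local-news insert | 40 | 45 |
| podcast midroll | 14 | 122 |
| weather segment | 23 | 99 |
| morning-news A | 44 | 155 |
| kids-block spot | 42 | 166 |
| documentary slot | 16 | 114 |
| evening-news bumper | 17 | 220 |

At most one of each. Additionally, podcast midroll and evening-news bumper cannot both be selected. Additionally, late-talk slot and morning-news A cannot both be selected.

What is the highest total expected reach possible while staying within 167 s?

By expected reach per s: evening-news bumper 12.94, podcast midroll 8.71, documentary slot 7.12, late-talk slot 6.04 lead.
Taking streaming pre-roll + late-talk slot + weather segment + kids-block spot + documentary slot + evening-news bumper: 167 s used, 918 in expected reach.
Runner-up prime-drama break + late-talk slot + kids-block spot + documentary slot + evening-news bumper tops out at 878.

918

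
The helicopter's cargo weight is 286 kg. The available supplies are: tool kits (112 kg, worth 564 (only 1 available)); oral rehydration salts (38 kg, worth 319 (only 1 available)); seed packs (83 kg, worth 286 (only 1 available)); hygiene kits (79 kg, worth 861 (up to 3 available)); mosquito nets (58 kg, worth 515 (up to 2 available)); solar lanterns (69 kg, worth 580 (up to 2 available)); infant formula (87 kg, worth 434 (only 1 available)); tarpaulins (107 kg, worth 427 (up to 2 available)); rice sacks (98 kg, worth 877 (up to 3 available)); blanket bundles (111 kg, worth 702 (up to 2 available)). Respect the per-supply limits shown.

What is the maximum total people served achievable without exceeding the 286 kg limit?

By people served per kg: hygiene kits 10.90, rice sacks 8.95, mosquito nets 8.88 lead.
Best packing: oral rehydration salts + 3×hygiene kits — 275 kg, 2902 total.

2902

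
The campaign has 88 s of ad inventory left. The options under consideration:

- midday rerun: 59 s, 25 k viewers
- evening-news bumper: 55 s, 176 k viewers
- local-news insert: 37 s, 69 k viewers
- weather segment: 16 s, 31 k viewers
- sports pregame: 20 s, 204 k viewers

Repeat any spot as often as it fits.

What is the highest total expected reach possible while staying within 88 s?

4×sports pregame uses 80 of the 88 s and totals 816.
That's the maximum — no swap from here does better than 816.

816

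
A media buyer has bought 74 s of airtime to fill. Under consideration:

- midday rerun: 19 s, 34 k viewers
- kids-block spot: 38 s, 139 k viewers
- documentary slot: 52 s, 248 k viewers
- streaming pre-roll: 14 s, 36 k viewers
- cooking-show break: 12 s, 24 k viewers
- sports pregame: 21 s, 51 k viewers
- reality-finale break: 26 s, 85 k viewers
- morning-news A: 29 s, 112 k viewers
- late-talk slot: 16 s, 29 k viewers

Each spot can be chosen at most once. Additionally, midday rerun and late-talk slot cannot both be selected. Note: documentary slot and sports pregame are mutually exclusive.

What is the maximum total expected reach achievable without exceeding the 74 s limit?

Ranking by ratio (expected reach/s): documentary slot 4.77, morning-news A 3.86, kids-block spot 3.66.
The ratio ordering already packs tightly: documentary slot + streaming pre-roll, 66 s, 284.
Runner-up midday rerun + documentary slot tops out at 282.

284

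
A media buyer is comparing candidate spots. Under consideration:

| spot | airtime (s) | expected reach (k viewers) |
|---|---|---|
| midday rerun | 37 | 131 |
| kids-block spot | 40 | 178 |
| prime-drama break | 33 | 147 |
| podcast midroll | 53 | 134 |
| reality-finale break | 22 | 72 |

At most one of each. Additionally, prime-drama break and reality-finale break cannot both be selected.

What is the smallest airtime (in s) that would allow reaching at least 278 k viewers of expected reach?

70

Look for the lowest-airtime combination reaching 278.
midday rerun + prime-drama break: 278 expected reach at 70 s.
Below 70 s the best achievable stays under 278.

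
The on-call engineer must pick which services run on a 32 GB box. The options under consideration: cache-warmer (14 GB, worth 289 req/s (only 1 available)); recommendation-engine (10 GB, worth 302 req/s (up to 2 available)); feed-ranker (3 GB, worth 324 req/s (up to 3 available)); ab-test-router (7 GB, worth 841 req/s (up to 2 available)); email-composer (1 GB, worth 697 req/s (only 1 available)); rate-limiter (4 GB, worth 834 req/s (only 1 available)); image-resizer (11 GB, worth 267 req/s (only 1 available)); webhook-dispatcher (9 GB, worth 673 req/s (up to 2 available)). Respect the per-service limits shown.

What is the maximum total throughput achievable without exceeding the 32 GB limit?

4210

By throughput per GB: email-composer 697.00, rate-limiter 208.50, ab-test-router 120.14 lead.
Taking the top-ratio services first gives 3×feed-ranker + 2×ab-test-router + email-composer + rate-limiter for 4185 (28 GB).
Replace 2×feed-ranker with webhook-dispatcher: the trade gains 25 net, giving 4210 at 31 GB.
Nothing else within 32 GB beats 4210.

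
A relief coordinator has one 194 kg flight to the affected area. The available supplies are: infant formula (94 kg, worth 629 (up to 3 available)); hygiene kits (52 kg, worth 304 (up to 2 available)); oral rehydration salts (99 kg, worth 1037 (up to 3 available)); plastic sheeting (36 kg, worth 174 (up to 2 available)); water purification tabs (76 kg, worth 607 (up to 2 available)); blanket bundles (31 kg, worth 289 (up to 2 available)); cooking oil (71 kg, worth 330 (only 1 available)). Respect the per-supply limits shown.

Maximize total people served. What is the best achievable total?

The ratio heuristic lands on oral rehydration salts + 2×blanket bundles (1615) but leaves 33 kg idle.
The 62 kg tied up in 2×blanket bundles is better spent on infant formula — total rises to 1666 (193 kg).
Every other selection either busts 194 kg or exceeds an availability limit or fails to beat 1666.

1666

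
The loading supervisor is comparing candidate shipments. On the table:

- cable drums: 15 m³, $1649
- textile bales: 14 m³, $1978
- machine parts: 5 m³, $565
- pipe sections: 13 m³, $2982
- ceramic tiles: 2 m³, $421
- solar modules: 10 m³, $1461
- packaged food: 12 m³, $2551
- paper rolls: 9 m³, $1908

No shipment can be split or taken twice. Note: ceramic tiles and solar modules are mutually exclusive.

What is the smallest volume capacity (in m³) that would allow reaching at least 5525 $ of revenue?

Minimise m³ subject to total revenue ≥ 5525.
Taking pipe sections + packaged food gives 5533 (≥ 5525) for 25 m³.
Below 25 m³ the best achievable stays under 5525.

25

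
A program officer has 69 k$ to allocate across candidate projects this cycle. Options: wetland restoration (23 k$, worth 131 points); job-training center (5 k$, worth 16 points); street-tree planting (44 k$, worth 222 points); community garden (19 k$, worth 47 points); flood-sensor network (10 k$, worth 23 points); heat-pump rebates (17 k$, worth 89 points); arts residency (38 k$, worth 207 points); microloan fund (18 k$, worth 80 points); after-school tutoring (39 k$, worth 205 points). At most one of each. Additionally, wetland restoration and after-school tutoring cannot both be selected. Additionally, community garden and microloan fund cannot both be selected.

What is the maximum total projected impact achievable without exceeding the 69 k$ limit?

354

The ratio ordering already packs tightly: wetland restoration + job-training center + arts residency, 66 k$, 354.
Nothing else feasible within 69 k$ beats 354.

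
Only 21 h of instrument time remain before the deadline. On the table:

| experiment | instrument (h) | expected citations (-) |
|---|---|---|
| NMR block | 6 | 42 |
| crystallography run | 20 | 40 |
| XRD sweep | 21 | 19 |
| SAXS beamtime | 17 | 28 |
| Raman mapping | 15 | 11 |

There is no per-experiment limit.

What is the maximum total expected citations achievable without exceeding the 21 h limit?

By expected citations per h: NMR block 7.00, crystallography run 2.00, SAXS beamtime 1.65 lead.
Best packing: 3×NMR block — 18 h, 126 total.
The spare 3 h is too small for any remaining experiment, and no exchange beats 126.

126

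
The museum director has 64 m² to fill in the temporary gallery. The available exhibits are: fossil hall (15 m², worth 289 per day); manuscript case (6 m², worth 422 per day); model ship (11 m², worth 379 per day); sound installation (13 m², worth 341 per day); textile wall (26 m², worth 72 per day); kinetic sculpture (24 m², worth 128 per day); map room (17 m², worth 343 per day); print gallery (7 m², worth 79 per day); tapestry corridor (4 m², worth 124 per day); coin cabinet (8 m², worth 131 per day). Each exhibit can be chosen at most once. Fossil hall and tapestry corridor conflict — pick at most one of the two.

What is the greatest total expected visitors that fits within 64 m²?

1774

By expected visitors per m²: manuscript case 70.33, model ship 34.45, tapestry corridor 31.00 lead.
The ratio heuristic lands on manuscript case + model ship + sound installation + map room + tapestry corridor + coin cabinet (1740) but leaves 5 m² idle.
Replace tapestry corridor and coin cabinet with fossil hall: the trade gains 34 net, giving 1774 at 62 m².
Nothing else feasible within 64 m² beats 1774.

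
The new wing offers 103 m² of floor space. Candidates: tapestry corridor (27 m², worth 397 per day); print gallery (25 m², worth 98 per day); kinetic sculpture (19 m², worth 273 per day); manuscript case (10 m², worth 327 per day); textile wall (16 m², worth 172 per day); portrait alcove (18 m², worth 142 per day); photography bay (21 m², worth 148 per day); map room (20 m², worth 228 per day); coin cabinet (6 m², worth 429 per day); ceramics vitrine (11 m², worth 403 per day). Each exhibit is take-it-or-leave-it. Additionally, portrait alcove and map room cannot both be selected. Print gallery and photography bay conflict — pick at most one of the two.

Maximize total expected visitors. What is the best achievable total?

2057

Best packing: tapestry corridor + kinetic sculpture + manuscript case + map room + coin cabinet + ceramics vitrine — 93 m², 2057 total.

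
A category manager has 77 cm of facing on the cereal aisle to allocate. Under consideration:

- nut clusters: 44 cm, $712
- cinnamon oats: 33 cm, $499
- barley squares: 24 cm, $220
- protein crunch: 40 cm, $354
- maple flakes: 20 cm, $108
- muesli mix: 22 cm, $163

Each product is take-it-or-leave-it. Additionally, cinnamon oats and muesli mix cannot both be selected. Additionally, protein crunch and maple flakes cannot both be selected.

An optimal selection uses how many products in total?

2

Optimal total is 1211.
nut clusters + cinnamon oats hits 1211 at 77 cm.
Any selection reaching 1211 contains exactly 2 products.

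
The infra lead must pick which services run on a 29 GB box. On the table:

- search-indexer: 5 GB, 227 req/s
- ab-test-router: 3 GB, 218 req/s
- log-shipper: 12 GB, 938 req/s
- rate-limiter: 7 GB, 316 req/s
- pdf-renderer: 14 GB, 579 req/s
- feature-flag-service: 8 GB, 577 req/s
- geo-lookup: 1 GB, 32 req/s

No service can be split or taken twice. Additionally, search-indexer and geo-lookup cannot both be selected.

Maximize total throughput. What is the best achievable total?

1960

Density check — log-shipper 78.17, ab-test-router 72.67, feature-flag-service 72.12, search-indexer 45.40 are the best per GB.
Best packing: search-indexer + ab-test-router + log-shipper + feature-flag-service — 28 GB, 1960 total.
The closest alternative, log-shipper + rate-limiter + feature-flag-service + geo-lookup, reaches only 1863.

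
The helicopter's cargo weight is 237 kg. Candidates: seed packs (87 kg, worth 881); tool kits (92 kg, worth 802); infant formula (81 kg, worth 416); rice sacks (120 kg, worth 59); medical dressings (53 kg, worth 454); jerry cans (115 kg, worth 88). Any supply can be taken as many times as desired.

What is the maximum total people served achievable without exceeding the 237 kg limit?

2216

Taking 2×seed packs + medical dressings: 227 kg used, 2216 in people served.
That's the maximum — no swap from here does better than 2216.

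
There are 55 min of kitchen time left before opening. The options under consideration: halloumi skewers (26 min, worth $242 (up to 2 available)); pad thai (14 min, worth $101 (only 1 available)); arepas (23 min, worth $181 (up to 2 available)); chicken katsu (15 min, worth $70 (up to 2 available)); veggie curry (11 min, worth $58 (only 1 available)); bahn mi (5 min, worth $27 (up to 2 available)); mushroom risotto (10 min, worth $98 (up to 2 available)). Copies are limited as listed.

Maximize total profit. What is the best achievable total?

484

Taking the top-ratio dishes first gives halloumi skewers + bahn mi + 2×mushroom risotto for 465 (51 min).
Dropping bahn mi and 2×mushroom risotto frees 25 min; slotting in halloumi skewers (26 min) lifts the total to 484 at 52 min.
Every other selection either busts 55 min or exceeds an availability limit or fails to beat 484.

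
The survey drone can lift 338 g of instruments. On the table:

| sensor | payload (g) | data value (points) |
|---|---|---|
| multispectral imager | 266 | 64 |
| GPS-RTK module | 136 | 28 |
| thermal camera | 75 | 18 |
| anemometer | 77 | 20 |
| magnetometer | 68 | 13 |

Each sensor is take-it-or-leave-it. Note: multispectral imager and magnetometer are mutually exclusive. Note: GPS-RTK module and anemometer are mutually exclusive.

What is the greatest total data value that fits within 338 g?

By data value per g: anemometer 0.26, multispectral imager 0.24, thermal camera 0.24, GPS-RTK module 0.21 lead.
Taking multispectral imager: 266 g used, 64 in data value.
Next best is GPS-RTK module + thermal camera + magnetometer at 59 (279 g) — short by 5.

64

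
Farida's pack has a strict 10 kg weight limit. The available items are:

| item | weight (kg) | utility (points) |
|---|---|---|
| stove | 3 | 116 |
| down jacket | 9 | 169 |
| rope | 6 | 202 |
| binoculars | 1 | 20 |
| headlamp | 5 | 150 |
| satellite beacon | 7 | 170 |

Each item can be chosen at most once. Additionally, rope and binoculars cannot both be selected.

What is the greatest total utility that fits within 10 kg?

318

By utility per kg: stove 38.67, rope 33.67, headlamp 30.00 lead.
Taking stove + rope: 9 kg used, 318 in utility.
An exhaustive check of the 64 subsets confirms 318.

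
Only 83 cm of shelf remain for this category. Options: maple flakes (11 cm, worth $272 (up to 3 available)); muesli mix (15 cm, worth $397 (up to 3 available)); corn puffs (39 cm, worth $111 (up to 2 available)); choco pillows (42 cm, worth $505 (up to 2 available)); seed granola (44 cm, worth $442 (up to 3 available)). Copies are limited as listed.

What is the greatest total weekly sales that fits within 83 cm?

2007

By weekly sales per cm: muesli mix 26.47, maple flakes 24.73, choco pillows 12.02, seed granola 10.05 lead.
The ratio ordering already packs tightly: 3×maple flakes + 3×muesli mix, 78 cm, 2007.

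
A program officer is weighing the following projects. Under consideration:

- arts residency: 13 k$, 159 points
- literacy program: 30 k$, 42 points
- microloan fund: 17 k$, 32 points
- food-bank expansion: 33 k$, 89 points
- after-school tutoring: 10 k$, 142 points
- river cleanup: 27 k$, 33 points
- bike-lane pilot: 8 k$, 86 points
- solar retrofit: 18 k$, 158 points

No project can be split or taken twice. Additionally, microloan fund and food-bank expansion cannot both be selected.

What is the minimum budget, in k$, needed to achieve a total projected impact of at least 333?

31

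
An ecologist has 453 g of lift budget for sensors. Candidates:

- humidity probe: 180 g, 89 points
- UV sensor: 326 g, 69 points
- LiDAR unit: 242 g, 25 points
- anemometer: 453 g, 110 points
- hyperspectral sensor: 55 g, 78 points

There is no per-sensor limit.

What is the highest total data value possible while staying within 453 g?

624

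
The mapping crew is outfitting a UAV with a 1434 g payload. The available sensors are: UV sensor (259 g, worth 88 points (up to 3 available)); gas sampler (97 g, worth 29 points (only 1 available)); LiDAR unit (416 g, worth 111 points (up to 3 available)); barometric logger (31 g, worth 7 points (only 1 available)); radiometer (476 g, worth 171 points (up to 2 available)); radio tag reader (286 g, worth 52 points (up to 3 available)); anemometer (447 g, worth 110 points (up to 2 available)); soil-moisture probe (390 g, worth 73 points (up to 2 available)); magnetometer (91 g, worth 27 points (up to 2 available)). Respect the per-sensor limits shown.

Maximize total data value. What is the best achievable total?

UV sensor + gas sampler + barometric logger + 2×radiometer + magnetometer uses 1430 of the 1434 g and totals 493.
Every other selection either busts 1434 g or exceeds an availability limit or fails to beat 493.

493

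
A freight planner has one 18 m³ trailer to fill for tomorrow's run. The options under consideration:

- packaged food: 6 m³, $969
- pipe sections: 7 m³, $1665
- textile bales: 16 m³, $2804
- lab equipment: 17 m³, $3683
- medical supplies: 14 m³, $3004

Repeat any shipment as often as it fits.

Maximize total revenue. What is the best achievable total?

Taking the top-ratio shipments first gives 2×pipe sections for 3330 (14 m³).
Replace 2×pipe sections with lab equipment: the trade gains 353 net, giving 3683 at 17 m³.
Nothing else within 18 m³ beats 3683.

3683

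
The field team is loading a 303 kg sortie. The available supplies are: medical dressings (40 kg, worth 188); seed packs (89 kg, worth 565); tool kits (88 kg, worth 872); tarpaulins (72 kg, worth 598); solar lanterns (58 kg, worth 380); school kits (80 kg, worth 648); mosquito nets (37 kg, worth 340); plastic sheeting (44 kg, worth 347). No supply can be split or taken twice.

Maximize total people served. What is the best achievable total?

2537

Ranking by ratio (people served/kg): tool kits 9.91, mosquito nets 9.19, tarpaulins 8.31, school kits 8.10.
Taking the top-ratio supplies first gives tool kits + tarpaulins + school kits + mosquito nets for 2458 (277 kg).
The 80 kg tied up in school kits is better spent on solar lanterns + plastic sheeting — total rises to 2537 (299 kg).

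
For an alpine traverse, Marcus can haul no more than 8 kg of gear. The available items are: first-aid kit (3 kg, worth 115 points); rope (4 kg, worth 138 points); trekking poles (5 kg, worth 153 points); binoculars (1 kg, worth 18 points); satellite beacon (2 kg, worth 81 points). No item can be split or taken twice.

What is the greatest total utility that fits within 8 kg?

271

Greedy by ratio would take first-aid kit + binoculars + satellite beacon: 6 kg used, total 214.
Dropping satellite beacon frees 2 kg; slotting in rope (4 kg) lifts the total to 271 at 8 kg.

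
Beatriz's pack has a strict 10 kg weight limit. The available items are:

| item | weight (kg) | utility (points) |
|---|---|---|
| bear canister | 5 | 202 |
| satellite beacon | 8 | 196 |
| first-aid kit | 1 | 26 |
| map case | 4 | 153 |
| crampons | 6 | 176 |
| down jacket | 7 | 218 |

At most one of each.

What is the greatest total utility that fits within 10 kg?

381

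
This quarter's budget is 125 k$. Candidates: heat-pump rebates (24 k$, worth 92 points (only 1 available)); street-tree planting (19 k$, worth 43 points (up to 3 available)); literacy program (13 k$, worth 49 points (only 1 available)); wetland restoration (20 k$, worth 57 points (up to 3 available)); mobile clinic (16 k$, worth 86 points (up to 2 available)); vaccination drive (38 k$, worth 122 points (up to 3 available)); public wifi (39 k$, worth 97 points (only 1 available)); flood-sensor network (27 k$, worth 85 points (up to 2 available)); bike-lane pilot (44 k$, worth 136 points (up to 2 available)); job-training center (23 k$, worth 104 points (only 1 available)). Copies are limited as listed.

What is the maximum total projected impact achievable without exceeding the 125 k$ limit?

504

Filling by ratio: heat-pump rebates + literacy program + 2×mobile clinic + flood-sensor network + job-training center for 502, with 6 k$ left unused.
Dropping literacy program and flood-sensor network frees 40 k$; slotting in bike-lane pilot (44 k$) lifts the total to 504 at 123 k$.
Every other selection either busts 125 k$ or exceeds an availability limit or fails to beat 504.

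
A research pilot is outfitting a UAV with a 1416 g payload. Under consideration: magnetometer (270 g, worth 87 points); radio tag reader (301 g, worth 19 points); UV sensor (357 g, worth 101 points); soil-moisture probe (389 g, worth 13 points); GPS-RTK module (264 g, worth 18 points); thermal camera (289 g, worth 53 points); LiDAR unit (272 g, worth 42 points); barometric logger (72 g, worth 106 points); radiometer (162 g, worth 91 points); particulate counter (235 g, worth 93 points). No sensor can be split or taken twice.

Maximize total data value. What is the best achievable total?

531

The ratio ordering already packs tightly: magnetometer + UV sensor + thermal camera + barometric logger + radiometer + particulate counter, 1385 g, 531.
Next best is magnetometer + UV sensor + LiDAR unit + barometric logger + radiometer + particulate counter at 520 (1368 g) — short by 11.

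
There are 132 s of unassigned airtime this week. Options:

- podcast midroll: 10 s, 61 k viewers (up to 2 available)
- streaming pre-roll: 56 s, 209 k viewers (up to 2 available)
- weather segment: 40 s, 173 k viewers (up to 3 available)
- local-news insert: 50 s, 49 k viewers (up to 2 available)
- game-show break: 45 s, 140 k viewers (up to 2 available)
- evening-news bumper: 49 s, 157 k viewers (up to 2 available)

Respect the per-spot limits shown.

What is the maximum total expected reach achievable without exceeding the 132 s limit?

580

Ranking by ratio (expected reach/s): podcast midroll 6.10, weather segment 4.33, streaming pre-roll 3.73.
A density-first pass picks 2×podcast midroll + 2×weather segment — 468 at 100 s.
Replace podcast midroll with weather segment: the trade gains 112 net, giving 580 at 130 s.
No other feasible combination exceeds 580.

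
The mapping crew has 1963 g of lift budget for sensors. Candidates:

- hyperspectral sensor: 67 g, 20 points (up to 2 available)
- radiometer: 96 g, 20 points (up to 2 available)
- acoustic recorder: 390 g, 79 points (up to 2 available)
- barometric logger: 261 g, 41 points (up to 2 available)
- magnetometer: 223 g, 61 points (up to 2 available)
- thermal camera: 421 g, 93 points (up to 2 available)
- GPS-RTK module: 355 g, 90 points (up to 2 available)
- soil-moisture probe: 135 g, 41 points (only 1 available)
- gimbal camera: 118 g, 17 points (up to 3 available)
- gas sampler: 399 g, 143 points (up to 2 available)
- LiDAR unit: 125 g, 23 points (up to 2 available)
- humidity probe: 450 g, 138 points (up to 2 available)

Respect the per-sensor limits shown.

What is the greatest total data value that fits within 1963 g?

627

A density-first pass picks hyperspectral sensor + soil-moisture probe + 2×gas sampler + 2×humidity probe — 623 at 1900 g.
The 450 g tied up in humidity probe is better spent on hyperspectral sensor + 2×magnetometer — total rises to 627 (1963 g).
That's the maximum — no swap from here does better than 627.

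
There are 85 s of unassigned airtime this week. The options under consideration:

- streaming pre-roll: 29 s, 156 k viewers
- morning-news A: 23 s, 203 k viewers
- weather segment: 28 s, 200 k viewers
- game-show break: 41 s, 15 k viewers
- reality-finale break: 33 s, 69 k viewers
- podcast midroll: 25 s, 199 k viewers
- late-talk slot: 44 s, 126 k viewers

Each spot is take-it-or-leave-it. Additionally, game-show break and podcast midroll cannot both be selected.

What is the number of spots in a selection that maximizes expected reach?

The maximum expected reach within 85 s is 602.
One optimal bundle: morning-news A + weather segment + podcast midroll (76 s).
Every optimal selection uses 3 spots.

3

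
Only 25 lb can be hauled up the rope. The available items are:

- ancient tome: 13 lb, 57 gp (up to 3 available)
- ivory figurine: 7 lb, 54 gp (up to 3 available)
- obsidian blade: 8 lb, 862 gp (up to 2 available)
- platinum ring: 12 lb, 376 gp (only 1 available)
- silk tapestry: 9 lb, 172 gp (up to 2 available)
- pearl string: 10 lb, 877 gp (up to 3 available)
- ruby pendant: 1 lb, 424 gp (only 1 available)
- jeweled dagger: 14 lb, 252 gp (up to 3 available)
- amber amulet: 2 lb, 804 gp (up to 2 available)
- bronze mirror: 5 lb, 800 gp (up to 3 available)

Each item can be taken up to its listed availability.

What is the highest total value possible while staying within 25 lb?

4509

By value per lb: ruby pendant 424.00, amber amulet 402.00, bronze mirror 160.00, obsidian blade 107.75 lead.
Taking the top-ratio items first gives ruby pendant + 2×amber amulet + 3×bronze mirror for 4432 (20 lb).
Dropping bronze mirror frees 5 lb; slotting in pearl string (10 lb) lifts the total to 4509 at 25 lb.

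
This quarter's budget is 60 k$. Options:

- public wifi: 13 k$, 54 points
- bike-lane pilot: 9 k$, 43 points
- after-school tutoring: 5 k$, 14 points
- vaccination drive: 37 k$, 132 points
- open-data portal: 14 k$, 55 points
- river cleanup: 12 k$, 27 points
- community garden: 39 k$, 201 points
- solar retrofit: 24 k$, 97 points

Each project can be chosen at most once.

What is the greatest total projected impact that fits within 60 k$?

271

Filling by ratio: bike-lane pilot + after-school tutoring + community garden for 258, with 7 k$ left unused.
The 5 k$ tied up in after-school tutoring is better spent on river cleanup — total rises to 271 (60 k$).
Runner-up after-school tutoring + open-data portal + community garden tops out at 270.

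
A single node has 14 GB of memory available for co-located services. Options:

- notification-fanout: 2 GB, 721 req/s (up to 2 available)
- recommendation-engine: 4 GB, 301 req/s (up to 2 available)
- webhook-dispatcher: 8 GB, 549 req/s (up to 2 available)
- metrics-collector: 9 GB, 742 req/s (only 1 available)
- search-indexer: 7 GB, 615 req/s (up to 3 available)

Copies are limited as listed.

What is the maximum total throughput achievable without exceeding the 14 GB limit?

2184

Density check — notification-fanout 360.50, search-indexer 87.86, metrics-collector 82.44, recommendation-engine 75.25 are the best per GB.
A density-first pass picks 2×notification-fanout + search-indexer — 2057 at 11 GB.
Dropping search-indexer frees 7 GB; slotting in metrics-collector (9 GB) lifts the total to 2184 at 13 GB.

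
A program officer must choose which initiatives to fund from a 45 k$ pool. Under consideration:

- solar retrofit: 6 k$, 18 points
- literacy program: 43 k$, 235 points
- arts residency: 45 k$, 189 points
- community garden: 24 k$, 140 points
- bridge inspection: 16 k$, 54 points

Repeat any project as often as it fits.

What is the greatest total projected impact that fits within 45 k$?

235

The ratio heuristic lands on community garden + bridge inspection (194) but leaves 5 k$ idle.
Dropping community garden and bridge inspection frees 40 k$; slotting in literacy program (43 k$) lifts the total to 235 at 43 k$.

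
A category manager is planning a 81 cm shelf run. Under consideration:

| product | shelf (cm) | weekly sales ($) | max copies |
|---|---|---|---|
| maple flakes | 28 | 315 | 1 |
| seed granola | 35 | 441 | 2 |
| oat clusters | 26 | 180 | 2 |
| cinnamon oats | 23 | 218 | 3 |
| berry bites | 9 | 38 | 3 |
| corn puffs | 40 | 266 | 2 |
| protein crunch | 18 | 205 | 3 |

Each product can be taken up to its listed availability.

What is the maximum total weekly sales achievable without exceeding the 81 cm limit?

961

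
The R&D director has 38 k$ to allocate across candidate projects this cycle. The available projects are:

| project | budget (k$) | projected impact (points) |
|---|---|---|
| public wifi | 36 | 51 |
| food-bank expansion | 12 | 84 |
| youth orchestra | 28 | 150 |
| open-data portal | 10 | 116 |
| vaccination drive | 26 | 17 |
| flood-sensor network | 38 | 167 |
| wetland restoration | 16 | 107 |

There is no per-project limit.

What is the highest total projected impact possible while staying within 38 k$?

348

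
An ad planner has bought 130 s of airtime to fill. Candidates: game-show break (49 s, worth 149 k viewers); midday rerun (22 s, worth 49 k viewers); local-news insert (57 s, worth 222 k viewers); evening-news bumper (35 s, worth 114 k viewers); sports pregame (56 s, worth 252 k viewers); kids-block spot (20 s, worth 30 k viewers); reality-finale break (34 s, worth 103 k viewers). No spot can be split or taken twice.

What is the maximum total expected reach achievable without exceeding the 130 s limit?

474

Ranking by ratio (expected reach/s): sports pregame 4.50, local-news insert 3.89, evening-news bumper 3.26, game-show break 3.04.
Local-news insert + sports pregame uses 113 of the 130 s and totals 474.
An exhaustive check of the 128 subsets confirms 474.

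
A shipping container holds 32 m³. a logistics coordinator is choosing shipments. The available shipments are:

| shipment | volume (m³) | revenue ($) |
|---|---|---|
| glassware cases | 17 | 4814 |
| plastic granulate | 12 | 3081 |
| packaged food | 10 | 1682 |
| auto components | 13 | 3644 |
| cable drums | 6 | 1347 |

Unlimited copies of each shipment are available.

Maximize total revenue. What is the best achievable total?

8635

A density-first pass picks glassware cases + auto components — 8458 at 30 m³.
Replace glassware cases with auto components + cable drums: the trade gains 177 net, giving 8635 at 32 m³.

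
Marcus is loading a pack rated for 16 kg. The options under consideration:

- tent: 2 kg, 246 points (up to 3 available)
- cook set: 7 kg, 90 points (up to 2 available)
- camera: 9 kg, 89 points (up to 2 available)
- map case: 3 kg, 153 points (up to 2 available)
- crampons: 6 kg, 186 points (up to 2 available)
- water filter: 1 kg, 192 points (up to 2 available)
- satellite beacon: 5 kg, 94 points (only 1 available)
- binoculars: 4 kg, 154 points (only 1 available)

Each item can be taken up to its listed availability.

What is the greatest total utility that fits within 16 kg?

1429

The ratio heuristic lands on 3×tent + 2×map case + 2×water filter (1428) but leaves 2 kg idle.
The 3 kg tied up in map case is better spent on binoculars — total rises to 1429 (15 kg).
The spare 1 kg is too small for any remaining item, and no exchange beats 1429.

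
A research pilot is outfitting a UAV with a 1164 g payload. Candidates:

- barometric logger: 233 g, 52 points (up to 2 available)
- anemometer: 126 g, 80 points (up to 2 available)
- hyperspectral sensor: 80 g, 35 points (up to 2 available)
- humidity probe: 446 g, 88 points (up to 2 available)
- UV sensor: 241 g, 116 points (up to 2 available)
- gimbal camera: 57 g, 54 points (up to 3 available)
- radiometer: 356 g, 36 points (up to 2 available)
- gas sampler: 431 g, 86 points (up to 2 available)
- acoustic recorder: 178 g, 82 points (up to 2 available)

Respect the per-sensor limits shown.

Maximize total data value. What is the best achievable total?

Ranking by ratio (data value/g): gimbal camera 0.95, anemometer 0.63, UV sensor 0.48, acoustic recorder 0.46.
2×anemometer + hyperspectral sensor + 2×UV sensor + 3×gimbal camera + acoustic recorder uses 1163 of the 1164 g and totals 671.

671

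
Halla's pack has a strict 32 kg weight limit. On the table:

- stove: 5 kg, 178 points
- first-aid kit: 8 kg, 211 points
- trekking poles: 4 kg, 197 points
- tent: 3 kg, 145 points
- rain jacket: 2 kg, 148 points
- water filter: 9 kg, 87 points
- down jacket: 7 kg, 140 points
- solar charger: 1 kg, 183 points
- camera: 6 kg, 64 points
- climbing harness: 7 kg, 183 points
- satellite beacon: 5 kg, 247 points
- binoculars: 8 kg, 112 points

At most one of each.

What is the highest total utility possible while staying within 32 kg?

By utility per kg: solar charger 183.00, rain jacket 74.00, satellite beacon 49.40, trekking poles 49.25 lead.
A density-first pass picks stove + first-aid kit + trekking poles + tent + rain jacket + solar charger + satellite beacon — 1309 at 28 kg.
The 3 kg tied up in tent is better spent on climbing harness — total rises to 1347 (32 kg).
Runner-up first-aid kit + trekking poles + tent + rain jacket + solar charger + climbing harness + satellite beacon tops out at 1314.

1347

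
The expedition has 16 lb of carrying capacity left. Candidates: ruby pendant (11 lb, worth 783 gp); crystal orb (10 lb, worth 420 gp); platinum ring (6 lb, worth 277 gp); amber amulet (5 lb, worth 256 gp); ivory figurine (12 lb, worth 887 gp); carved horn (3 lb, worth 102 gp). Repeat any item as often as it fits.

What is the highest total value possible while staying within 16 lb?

Taking the top-ratio items first gives ivory figurine + carved horn for 989 (15 lb).
The 15 lb tied up in ivory figurine and carved horn is better spent on ruby pendant + amber amulet — total rises to 1039 (16 lb).
Every other selection either busts 16 lb or fails to beat 1039.

1039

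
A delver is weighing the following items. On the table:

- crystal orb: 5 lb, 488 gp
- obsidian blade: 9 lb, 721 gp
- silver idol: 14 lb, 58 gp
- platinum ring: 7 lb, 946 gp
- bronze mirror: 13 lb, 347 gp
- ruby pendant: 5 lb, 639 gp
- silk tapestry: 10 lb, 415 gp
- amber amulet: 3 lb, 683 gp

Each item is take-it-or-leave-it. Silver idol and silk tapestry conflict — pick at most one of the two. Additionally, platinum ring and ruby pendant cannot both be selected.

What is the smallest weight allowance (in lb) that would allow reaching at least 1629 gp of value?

Minimise lb subject to total value ≥ 1629.
Taking platinum ring + amber amulet gives 1629 (≥ 1629) for 10 lb.
Any bundle with less than 10 lb falls short of 1629.

10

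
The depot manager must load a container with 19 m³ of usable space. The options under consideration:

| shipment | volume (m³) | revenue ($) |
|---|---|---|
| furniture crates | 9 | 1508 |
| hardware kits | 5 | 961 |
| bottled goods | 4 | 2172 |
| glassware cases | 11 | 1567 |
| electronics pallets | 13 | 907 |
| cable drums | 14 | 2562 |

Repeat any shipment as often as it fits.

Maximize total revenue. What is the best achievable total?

8688

Taking 4×bottled goods: 16 m³ used, 8688 in revenue.
Every other selection either busts 19 m³ or fails to beat 8688.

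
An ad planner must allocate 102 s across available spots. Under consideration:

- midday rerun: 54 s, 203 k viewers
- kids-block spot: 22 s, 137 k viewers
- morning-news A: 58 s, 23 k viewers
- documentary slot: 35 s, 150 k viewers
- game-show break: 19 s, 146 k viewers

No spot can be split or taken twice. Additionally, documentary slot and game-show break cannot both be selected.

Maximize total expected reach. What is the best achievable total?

Density check — game-show break 7.68, kids-block spot 6.23, documentary slot 4.29 are the best per s.
Taking midday rerun + kids-block spot + game-show break: 95 s used, 486 in expected reach.

486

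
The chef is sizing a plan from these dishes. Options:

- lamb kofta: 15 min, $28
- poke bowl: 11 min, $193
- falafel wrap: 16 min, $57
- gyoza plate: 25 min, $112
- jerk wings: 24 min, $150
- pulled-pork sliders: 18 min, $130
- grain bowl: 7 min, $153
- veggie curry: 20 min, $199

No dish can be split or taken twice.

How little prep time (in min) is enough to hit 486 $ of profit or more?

38

Minimise min subject to total profit ≥ 486.
poke bowl + grain bowl + veggie curry reaches 545 using 38 min.
No combination under 38 min hits 486.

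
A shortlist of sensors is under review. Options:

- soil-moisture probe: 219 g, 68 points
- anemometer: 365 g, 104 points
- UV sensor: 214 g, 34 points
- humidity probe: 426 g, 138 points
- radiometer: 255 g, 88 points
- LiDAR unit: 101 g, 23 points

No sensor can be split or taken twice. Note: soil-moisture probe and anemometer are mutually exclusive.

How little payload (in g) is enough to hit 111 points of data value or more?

Need the lightest bundle worth ≥ 111.
Taking radiometer + LiDAR unit gives 111 (≥ 111) for 356 g.
Below 356 g the best achievable stays under 111.

356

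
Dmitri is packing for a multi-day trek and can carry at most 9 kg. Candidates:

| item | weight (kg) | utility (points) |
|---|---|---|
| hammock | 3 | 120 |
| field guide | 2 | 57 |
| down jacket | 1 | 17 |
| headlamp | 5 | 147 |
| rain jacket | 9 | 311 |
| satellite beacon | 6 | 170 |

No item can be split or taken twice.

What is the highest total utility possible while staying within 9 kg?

311

Taking the top-ratio items first gives hammock + down jacket + headlamp for 284 (9 kg).
Replace hammock and down jacket and headlamp with rain jacket: the trade gains 27 net, giving 311 at 9 kg.
Runner-up hammock + satellite beacon tops out at 290.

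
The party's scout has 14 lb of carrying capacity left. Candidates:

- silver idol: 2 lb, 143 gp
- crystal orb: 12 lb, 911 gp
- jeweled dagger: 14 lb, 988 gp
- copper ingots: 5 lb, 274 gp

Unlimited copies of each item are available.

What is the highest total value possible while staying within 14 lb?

1054

Density check — crystal orb 75.92, silver idol 71.50, jeweled dagger 70.57, copper ingots 54.80 are the best per lb.
The ratio ordering already packs tightly: silver idol + crystal orb, 14 lb, 1054.
Every other selection either busts 14 lb or fails to beat 1054.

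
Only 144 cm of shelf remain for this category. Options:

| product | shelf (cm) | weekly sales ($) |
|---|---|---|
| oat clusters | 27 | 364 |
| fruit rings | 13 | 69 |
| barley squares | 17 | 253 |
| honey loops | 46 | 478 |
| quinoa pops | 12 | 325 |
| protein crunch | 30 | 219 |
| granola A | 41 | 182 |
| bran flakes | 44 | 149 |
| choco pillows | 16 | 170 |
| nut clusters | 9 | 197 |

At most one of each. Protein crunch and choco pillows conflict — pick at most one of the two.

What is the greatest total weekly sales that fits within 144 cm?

1856

Oat clusters + fruit rings + barley squares + honey loops + quinoa pops + choco pillows + nut clusters uses 140 of the 144 cm and totals 1856.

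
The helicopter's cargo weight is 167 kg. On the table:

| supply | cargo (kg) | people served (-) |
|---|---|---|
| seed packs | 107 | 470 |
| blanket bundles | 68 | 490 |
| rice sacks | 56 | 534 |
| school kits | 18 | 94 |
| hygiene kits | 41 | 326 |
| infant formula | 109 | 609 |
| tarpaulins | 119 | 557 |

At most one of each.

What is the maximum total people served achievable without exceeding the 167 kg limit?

Taking blanket bundles + rice sacks + hygiene kits: 165 kg used, 1350 in people served.
The spare 2 kg is too small for any remaining supply, and no exchange beats 1350.

1350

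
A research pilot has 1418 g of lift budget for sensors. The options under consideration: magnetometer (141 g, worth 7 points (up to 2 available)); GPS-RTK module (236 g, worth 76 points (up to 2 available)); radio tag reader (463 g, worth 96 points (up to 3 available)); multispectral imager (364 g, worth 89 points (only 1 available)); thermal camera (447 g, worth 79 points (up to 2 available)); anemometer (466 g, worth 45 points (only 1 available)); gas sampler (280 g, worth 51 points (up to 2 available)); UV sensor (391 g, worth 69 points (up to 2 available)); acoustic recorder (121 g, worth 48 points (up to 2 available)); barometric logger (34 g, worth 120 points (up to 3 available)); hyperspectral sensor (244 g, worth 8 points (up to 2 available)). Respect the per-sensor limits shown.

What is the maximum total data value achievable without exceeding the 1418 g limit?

717

A density-first pass picks magnetometer + 2×GPS-RTK module + multispectral imager + 2×acoustic recorder + 3×barometric logger — 704 at 1321 g.
Replace magnetometer and GPS-RTK module with radio tag reader: the trade gains 13 net, giving 717 at 1407 g.
Nothing else within 1418 g beats 717.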